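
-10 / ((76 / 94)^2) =-15.30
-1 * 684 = -684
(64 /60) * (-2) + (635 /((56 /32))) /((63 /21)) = 12476 /105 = 118.82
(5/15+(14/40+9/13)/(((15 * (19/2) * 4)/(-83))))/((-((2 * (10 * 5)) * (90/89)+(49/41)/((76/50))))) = -32727881/18370332500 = -0.00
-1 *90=-90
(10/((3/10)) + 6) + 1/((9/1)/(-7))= 347/9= 38.56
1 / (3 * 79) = 1 / 237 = 0.00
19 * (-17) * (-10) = 3230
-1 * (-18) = 18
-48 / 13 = -3.69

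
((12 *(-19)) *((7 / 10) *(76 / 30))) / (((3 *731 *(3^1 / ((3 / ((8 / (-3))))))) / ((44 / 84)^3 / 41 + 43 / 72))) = 26349751 / 634426128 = 0.04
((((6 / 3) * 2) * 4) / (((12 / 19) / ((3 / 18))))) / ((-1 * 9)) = -0.47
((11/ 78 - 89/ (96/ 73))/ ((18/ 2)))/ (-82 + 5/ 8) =9365/ 101556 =0.09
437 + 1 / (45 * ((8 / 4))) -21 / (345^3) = 3987835637 / 9125250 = 437.01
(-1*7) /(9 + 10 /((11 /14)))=-0.32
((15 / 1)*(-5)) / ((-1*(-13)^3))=-75 / 2197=-0.03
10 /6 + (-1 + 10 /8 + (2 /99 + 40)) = 16607 /396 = 41.94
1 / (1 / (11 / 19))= 11 / 19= 0.58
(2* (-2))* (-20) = 80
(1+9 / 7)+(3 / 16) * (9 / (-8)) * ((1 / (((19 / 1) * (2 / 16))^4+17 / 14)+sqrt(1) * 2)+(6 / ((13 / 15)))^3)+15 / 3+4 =-4240218621727 / 71704033856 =-59.14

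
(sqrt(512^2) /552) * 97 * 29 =180032 /69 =2609.16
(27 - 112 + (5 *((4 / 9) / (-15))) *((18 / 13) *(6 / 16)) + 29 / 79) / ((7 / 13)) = -86997 / 553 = -157.32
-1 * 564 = -564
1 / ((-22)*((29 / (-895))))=895 / 638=1.40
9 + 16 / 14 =71 / 7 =10.14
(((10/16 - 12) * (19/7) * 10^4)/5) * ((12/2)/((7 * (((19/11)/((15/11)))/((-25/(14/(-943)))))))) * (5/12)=-29318399.23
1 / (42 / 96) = 16 / 7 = 2.29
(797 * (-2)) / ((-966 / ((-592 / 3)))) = -471824 / 1449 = -325.62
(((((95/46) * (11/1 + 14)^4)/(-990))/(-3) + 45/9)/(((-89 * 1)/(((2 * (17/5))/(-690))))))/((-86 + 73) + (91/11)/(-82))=-1053654203/450648503370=-0.00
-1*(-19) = 19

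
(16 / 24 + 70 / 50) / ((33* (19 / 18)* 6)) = 31 / 3135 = 0.01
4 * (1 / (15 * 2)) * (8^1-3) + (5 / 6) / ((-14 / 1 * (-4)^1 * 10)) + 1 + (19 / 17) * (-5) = -3.92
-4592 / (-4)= 1148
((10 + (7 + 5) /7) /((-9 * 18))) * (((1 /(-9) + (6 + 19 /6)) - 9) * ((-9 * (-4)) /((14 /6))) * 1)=-82 /1323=-0.06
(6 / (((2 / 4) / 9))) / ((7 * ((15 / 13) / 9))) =4212 / 35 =120.34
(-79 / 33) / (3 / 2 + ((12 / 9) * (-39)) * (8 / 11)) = 158 / 2397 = 0.07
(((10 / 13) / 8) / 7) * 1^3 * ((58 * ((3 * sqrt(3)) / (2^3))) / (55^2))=87 * sqrt(3) / 880880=0.00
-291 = -291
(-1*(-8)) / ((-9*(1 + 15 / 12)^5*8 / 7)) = -7168 / 531441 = -0.01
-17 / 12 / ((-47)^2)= -17 / 26508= -0.00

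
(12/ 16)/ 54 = 0.01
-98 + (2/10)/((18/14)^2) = -39641/405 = -97.88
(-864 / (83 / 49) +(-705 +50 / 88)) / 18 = -4435369 / 65736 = -67.47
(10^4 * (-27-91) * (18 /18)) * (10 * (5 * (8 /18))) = -236000000 /9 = -26222222.22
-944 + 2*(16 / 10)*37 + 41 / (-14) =-57997 / 70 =-828.53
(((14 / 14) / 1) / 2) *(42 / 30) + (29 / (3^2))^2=8977 / 810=11.08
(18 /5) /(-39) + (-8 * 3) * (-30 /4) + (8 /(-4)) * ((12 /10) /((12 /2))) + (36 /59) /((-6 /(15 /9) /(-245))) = 847662 /3835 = 221.03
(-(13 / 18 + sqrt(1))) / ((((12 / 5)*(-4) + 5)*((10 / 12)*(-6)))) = -31 / 414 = -0.07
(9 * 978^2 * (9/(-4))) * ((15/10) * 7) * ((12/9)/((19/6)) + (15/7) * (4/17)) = -60779297538/323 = -188171199.81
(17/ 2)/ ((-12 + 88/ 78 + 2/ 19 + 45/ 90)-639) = -12597/ 962213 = -0.01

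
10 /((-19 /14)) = -140 /19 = -7.37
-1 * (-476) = 476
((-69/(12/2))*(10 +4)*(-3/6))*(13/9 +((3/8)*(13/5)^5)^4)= 2230594410872109549332634569/7031250000000000000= 317240093.99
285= 285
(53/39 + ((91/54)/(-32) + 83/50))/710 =1665881/398736000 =0.00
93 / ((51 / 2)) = 62 / 17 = 3.65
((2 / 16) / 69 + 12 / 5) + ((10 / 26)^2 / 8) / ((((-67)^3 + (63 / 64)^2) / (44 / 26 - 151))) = 17941662901852727 / 7470025697897880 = 2.40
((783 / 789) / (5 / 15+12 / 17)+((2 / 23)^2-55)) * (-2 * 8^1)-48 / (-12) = 6404821804 / 7373731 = 868.60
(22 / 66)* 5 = 5 / 3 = 1.67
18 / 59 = 0.31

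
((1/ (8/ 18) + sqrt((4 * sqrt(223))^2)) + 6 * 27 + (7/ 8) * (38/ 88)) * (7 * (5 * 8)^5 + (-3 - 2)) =2867199980 * sqrt(223) + 41537842910255/ 352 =160821661906.37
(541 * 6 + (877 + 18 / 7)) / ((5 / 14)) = 57758 / 5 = 11551.60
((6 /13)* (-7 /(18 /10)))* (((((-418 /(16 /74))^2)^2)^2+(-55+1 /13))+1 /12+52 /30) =-17454874588559288689989798073445941 /49840128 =-350217290544664907160547400.00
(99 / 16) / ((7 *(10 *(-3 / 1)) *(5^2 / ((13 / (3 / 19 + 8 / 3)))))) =-24453 / 4508000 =-0.01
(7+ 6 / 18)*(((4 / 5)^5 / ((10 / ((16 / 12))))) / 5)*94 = 4235264 / 703125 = 6.02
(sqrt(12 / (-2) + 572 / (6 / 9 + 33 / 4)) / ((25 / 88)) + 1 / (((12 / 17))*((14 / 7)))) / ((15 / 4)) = 17 / 90 + 352*sqrt(665754) / 40125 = 7.35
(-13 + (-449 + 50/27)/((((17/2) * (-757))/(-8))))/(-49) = 4710187/17025687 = 0.28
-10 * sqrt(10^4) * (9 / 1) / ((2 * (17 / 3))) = -13500 / 17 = -794.12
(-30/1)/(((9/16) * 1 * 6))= -80/9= -8.89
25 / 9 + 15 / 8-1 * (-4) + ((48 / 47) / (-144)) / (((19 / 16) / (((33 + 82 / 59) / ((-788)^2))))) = 1273866606113 / 147220544376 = 8.65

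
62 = 62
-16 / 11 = -1.45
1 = 1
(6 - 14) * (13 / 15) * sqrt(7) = -104 * sqrt(7) / 15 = -18.34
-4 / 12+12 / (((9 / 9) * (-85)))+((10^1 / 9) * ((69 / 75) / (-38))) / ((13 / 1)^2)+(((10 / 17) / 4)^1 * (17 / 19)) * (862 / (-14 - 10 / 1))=-102197597 / 19651320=-5.20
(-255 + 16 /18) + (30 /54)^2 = -20558 /81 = -253.80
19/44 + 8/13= 599/572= 1.05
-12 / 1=-12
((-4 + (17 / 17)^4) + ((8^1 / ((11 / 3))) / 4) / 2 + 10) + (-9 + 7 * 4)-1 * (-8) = 34.27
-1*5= -5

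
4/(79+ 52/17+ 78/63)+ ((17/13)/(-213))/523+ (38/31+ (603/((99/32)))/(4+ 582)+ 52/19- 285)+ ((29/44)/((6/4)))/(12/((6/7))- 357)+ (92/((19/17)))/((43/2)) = -276.83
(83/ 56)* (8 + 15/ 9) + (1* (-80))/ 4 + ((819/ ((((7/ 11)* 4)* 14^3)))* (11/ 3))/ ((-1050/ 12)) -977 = -982.68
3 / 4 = 0.75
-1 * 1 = -1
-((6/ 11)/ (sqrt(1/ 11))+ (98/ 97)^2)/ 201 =-2* sqrt(11)/ 737 - 9604/ 1891209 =-0.01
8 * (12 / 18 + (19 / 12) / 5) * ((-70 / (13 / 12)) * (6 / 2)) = -19824 / 13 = -1524.92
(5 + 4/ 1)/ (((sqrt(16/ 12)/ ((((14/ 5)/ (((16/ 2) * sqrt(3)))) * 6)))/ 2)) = 189/ 10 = 18.90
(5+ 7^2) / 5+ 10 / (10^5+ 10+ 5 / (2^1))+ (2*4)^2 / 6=858778 / 40005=21.47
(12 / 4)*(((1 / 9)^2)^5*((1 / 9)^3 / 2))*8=4 / 847288609443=0.00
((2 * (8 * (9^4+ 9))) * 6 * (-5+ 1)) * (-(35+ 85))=302745600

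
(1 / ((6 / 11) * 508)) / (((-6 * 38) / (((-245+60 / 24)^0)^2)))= -11 / 694944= -0.00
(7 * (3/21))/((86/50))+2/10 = 168/215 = 0.78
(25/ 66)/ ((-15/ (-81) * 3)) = 15/ 22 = 0.68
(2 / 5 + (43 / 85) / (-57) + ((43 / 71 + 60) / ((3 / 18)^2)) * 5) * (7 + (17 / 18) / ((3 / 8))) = 192892935433 / 1857573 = 103841.38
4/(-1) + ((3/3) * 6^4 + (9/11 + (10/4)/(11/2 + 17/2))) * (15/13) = 5976109/4004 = 1492.53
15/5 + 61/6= 13.17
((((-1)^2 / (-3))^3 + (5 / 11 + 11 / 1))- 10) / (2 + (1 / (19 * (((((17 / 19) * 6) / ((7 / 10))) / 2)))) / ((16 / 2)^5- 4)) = 2344919480 / 3308509413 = 0.71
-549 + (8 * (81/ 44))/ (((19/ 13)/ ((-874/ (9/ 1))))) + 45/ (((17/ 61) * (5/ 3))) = -267534/ 187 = -1430.66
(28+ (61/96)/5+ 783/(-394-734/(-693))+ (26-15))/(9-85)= -1213439857/2483448960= -0.49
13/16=0.81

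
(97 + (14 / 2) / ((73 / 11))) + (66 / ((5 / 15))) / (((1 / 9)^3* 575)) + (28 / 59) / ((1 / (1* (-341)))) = 187.25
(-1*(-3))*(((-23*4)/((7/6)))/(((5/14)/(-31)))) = 102672/5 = 20534.40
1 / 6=0.17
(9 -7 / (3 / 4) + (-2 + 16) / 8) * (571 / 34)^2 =326041 / 816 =399.56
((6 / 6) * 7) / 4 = 7 / 4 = 1.75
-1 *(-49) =49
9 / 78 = 3 / 26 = 0.12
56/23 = 2.43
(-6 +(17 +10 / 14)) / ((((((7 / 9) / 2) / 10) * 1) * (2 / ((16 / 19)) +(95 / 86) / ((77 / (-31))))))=6205760 / 39767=156.05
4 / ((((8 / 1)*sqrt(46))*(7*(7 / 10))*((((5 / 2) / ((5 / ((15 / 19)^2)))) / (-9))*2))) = -0.22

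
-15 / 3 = -5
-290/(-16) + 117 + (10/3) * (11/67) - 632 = -798095/1608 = -496.33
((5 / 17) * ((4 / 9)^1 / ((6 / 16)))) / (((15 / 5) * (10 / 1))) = 16 / 1377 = 0.01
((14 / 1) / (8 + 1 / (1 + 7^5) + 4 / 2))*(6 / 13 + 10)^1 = 32002432 / 2185053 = 14.65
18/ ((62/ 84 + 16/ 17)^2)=9176328/ 1437601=6.38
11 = 11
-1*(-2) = 2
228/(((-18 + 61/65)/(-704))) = 10433280/1109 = 9407.83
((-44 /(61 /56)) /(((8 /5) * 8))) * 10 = -1925 /61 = -31.56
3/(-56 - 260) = -3/316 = -0.01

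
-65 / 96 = -0.68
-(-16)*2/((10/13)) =208/5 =41.60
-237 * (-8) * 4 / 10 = 3792 / 5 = 758.40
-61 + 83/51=-3028/51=-59.37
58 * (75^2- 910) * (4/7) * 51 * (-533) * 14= -59469880080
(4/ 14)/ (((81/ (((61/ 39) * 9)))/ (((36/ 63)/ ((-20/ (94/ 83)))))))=-11468/ 7137585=-0.00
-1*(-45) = 45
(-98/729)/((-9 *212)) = 49/695466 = 0.00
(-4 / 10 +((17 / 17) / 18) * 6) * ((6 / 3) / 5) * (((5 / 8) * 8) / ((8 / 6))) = -1 / 10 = -0.10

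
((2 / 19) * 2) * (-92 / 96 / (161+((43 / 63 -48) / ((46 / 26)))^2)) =-16096941 / 69913569260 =-0.00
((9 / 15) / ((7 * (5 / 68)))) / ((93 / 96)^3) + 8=9.28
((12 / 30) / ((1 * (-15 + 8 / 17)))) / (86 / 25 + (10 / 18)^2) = -13770 / 1874977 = -0.01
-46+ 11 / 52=-45.79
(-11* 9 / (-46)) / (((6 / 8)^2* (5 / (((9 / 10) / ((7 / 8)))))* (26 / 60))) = 19008 / 10465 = 1.82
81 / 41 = 1.98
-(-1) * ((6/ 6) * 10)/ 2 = 5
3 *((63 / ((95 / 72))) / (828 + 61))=1944 / 12065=0.16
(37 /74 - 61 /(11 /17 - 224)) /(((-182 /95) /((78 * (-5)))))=8366175 /53158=157.38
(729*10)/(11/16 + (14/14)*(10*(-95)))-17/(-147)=-5629289/744261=-7.56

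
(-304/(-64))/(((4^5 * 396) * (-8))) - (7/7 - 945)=12249464813/12976128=944.00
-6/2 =-3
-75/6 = -25/2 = -12.50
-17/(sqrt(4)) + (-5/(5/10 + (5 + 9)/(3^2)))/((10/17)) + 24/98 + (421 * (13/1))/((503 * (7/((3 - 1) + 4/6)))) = -45114731/5471634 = -8.25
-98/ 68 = -49/ 34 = -1.44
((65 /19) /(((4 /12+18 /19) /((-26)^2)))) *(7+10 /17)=13702.48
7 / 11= 0.64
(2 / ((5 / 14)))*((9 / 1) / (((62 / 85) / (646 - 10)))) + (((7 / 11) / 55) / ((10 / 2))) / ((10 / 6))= 20604969651 / 468875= 43945.55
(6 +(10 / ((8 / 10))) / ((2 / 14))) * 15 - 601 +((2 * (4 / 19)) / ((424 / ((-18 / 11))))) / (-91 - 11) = 301859333 / 376618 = 801.50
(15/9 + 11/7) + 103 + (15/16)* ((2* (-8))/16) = 105.30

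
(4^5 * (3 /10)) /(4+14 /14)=1536 /25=61.44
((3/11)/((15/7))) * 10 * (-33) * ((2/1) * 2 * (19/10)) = -319.20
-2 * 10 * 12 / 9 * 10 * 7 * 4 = -22400 / 3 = -7466.67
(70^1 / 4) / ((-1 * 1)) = -35 / 2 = -17.50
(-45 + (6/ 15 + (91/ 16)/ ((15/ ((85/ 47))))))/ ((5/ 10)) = -87.83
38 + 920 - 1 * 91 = 867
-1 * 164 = -164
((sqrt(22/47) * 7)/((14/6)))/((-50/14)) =-0.57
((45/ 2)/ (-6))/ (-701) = 15/ 2804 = 0.01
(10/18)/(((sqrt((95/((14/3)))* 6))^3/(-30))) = -14* sqrt(665)/29241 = -0.01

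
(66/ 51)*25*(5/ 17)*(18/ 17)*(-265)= -13117500/ 4913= -2669.96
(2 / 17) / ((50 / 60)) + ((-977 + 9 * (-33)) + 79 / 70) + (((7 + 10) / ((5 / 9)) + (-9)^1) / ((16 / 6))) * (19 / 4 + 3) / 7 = -6015509 / 4760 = -1263.76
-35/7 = -5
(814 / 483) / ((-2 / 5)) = -2035 / 483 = -4.21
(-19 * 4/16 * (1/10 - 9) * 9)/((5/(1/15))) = 5073/1000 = 5.07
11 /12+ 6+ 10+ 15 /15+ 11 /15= 373 /20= 18.65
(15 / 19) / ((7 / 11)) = 165 / 133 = 1.24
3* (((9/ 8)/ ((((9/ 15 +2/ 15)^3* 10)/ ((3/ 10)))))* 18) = 98415/ 21296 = 4.62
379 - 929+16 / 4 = -546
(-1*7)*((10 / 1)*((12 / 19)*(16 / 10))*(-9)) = 12096 / 19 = 636.63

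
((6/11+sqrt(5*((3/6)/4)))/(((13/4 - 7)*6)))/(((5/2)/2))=-2*sqrt(10)/225 - 16/825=-0.05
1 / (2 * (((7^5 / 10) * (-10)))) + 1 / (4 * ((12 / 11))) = 184853 / 806736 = 0.23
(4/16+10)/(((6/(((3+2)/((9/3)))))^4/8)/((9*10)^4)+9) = 1.14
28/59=0.47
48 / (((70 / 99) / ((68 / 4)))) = 40392 / 35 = 1154.06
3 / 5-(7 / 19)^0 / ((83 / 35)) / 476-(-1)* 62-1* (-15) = 2189847 / 28220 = 77.60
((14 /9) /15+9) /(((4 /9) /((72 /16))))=3687 /40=92.18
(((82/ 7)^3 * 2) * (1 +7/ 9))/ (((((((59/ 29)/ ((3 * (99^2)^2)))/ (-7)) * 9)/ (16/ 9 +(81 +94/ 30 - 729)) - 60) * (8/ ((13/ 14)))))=-4755880433834099856/ 430132187136345995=-11.06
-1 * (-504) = 504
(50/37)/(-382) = -25/7067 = -0.00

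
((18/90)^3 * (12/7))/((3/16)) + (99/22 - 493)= -854747/1750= -488.43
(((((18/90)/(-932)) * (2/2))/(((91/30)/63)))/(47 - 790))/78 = 9/117028444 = 0.00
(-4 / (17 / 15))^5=-777600000 / 1419857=-547.66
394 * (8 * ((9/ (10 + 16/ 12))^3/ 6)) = 1292517/ 4913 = 263.08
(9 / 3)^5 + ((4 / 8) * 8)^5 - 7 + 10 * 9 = 1350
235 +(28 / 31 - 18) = 6755 / 31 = 217.90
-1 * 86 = -86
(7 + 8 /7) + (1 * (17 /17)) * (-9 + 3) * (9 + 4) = -489 /7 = -69.86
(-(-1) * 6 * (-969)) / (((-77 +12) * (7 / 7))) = 5814 / 65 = 89.45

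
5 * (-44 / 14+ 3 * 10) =940 / 7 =134.29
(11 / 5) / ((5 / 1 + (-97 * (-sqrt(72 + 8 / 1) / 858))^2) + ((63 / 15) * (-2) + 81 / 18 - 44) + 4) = -4048902 / 69710149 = -0.06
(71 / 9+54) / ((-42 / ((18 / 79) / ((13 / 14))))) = -1114 / 3081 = -0.36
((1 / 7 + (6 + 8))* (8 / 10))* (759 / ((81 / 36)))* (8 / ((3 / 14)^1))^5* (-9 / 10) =-56052536049664 / 225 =-249122382442.95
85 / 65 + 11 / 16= 415 / 208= 2.00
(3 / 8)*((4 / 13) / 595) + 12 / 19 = 185697 / 293930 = 0.63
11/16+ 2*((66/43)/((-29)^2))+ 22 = 13129281/578608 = 22.69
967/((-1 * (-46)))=967/46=21.02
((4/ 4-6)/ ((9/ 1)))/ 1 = -0.56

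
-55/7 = -7.86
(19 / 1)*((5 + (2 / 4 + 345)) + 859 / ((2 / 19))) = 161709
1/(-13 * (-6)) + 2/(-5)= -151/390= -0.39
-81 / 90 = -9 / 10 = -0.90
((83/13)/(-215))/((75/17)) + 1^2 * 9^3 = 152815214/209625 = 728.99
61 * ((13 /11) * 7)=5551 /11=504.64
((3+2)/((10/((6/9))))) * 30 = 10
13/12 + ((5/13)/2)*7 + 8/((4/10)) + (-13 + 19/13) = 1699/156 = 10.89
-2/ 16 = -1/ 8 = -0.12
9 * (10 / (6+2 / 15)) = 675 / 46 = 14.67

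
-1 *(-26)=26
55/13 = 4.23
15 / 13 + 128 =1679 / 13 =129.15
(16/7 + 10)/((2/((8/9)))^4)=0.48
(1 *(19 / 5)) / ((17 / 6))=114 / 85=1.34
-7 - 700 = -707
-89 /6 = -14.83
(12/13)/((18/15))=10/13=0.77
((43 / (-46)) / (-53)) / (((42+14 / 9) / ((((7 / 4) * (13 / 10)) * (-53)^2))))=266643 / 103040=2.59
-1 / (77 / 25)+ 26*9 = 17993 / 77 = 233.68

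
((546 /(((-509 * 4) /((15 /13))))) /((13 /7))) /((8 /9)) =-19845 /105872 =-0.19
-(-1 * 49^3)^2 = -13841287201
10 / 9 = 1.11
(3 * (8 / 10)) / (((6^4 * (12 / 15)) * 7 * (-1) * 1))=-1 / 3024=-0.00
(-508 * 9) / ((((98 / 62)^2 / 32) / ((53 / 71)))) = -7451701632 / 170471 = -43712.43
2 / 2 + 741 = 742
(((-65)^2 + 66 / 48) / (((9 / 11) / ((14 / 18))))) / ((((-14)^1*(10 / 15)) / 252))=-2603447 / 24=-108476.96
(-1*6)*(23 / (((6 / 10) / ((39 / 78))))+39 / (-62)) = -3448 / 31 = -111.23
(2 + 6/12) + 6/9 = 19/6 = 3.17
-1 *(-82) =82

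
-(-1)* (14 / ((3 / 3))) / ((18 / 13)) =91 / 9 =10.11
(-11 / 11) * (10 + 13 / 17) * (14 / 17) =-2562 / 289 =-8.87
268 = 268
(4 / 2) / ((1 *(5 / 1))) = 2 / 5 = 0.40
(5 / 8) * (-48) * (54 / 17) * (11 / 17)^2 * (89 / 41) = -17445780 / 201433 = -86.61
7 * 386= 2702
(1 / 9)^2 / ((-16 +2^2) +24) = 0.00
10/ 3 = 3.33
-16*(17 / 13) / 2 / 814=-68 / 5291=-0.01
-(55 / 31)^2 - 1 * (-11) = 7546 / 961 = 7.85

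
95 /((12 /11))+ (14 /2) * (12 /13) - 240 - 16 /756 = -146.48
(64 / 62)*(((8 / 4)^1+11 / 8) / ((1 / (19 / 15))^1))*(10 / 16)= 171 / 62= 2.76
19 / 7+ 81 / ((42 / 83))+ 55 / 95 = 43455 / 266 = 163.36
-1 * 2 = -2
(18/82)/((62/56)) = 0.20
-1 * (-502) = 502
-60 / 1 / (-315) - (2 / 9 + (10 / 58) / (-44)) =-0.03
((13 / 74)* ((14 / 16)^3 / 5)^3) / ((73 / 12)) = 1573790673 / 22657630208000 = 0.00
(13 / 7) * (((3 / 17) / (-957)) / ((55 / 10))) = -26 / 417571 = -0.00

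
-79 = -79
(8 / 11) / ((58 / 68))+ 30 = 9842 / 319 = 30.85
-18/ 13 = -1.38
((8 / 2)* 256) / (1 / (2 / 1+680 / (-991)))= 1333248 / 991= 1345.36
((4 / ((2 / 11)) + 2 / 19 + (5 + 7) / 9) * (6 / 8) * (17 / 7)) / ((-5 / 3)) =-25.62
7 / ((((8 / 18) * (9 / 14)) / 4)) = 98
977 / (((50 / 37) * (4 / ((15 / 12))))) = 36149 / 160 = 225.93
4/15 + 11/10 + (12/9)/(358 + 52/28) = 103559/75570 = 1.37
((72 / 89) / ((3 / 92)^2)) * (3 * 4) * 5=4062720 / 89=45648.54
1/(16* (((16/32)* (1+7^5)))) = 0.00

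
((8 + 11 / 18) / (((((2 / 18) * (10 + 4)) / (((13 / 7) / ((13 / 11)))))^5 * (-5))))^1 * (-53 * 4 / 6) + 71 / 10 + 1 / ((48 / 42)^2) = 6497940764643 / 90392079680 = 71.89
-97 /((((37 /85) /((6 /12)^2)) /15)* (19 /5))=-618375 /2812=-219.91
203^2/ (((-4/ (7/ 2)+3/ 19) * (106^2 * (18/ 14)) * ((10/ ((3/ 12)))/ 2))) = -38365579/ 264944880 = -0.14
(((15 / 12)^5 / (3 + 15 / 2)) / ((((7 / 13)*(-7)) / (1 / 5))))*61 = -0.94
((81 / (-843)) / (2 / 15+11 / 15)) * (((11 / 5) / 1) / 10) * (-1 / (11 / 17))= 1377 / 36530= 0.04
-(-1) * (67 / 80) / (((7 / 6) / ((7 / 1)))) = 5.02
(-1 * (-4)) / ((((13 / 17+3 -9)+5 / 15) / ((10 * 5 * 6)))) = -1224 / 5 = -244.80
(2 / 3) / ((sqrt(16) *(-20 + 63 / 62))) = -31 / 3531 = -0.01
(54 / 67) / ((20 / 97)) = 2619 / 670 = 3.91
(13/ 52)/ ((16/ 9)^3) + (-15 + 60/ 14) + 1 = -1109009/ 114688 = -9.67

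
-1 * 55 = -55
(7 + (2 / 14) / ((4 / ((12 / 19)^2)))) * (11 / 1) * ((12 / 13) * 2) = 4679400 / 32851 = 142.44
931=931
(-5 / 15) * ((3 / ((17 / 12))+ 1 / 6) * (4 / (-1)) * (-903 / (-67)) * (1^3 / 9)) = 4.56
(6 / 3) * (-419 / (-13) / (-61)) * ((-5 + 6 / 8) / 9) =0.50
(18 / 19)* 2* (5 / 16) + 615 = 46785 / 76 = 615.59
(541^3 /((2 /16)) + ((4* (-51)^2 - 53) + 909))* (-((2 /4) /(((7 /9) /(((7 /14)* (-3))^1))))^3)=6233284420731 /5488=1135802554.80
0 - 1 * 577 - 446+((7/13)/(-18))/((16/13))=-294631/288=-1023.02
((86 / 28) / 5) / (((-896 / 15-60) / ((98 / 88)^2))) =-44247 / 6954112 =-0.01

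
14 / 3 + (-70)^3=-1028986 / 3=-342995.33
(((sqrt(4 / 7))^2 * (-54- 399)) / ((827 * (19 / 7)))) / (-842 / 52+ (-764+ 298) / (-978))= 23037768 / 3139630243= 0.01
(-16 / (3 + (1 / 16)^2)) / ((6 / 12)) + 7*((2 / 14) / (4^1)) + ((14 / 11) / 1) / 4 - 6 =-544239 / 33836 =-16.08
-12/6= -2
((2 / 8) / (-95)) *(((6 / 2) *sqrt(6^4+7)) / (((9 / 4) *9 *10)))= -sqrt(1303) / 25650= -0.00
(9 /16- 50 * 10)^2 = 63856081 /256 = 249437.82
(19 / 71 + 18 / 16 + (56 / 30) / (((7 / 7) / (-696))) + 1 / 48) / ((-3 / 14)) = 154799981 / 25560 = 6056.34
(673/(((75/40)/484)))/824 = 325732/1545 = 210.83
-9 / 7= -1.29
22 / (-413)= -22 / 413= -0.05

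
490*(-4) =-1960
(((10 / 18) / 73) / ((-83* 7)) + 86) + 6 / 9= 33082135 / 381717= 86.67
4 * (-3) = -12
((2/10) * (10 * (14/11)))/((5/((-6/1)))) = -168/55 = -3.05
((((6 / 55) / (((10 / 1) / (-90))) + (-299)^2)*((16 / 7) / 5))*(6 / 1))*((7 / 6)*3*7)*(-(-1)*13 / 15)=7159153456 / 1375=5206657.06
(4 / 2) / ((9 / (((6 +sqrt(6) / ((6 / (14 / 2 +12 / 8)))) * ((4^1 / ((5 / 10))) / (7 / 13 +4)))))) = 884 * sqrt(6) / 1593 +416 / 177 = 3.71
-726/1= -726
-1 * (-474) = 474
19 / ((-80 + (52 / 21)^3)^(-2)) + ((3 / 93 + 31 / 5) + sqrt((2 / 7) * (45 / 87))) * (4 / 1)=79850.56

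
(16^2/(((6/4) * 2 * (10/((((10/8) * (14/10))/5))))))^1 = 224/75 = 2.99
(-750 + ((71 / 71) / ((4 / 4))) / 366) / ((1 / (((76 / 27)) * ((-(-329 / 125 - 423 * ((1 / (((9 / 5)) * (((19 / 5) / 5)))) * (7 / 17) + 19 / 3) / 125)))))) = -32704424446 / 617625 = -52951.91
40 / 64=5 / 8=0.62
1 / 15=0.07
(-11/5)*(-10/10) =11/5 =2.20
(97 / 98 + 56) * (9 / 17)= 50265 / 1666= 30.17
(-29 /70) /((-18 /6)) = 29 /210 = 0.14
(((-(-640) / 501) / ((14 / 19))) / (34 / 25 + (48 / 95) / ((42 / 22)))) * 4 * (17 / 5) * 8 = 157107200 / 1353201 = 116.10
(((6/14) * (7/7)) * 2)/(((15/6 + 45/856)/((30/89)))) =30816/272251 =0.11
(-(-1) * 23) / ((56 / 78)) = 897 / 28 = 32.04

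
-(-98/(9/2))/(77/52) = 1456/99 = 14.71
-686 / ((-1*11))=686 / 11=62.36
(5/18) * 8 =20/9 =2.22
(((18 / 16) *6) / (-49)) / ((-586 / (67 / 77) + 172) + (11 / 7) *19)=1809 / 6193124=0.00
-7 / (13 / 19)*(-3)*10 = 3990 / 13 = 306.92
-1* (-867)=867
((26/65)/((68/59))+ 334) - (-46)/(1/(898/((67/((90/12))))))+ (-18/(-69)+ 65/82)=26634050962/5370385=4959.43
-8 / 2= -4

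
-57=-57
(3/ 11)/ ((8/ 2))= 3/ 44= 0.07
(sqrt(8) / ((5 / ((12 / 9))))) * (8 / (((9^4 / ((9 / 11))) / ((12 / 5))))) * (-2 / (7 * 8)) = -64 * sqrt(2) / 1403325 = -0.00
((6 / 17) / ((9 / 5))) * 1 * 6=20 / 17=1.18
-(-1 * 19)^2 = -361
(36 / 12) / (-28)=-3 / 28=-0.11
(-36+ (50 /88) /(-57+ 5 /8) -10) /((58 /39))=-4450992 /143869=-30.94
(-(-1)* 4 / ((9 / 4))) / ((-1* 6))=-8 / 27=-0.30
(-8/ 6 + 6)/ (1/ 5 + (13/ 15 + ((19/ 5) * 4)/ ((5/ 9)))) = 0.16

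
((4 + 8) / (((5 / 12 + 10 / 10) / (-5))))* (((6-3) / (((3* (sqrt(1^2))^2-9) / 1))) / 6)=60 / 17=3.53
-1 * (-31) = 31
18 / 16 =9 / 8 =1.12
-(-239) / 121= 239 / 121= 1.98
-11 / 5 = -2.20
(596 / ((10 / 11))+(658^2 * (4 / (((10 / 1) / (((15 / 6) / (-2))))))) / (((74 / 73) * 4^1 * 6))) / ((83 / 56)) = -256179707 / 46065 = -5561.27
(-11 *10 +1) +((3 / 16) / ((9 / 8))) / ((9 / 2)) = -2942 / 27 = -108.96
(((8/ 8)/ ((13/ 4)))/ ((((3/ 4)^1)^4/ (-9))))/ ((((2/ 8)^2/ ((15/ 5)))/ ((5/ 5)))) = -16384/ 39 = -420.10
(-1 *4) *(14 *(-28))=1568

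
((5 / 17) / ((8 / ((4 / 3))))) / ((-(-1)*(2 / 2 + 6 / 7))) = 35 / 1326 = 0.03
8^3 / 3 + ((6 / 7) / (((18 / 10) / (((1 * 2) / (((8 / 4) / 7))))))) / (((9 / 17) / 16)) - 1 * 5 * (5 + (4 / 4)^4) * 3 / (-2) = 8543 / 27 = 316.41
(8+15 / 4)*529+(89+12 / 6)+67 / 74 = 933533 / 148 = 6307.66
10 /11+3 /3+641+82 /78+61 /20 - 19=5388329 /8580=628.01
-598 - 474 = -1072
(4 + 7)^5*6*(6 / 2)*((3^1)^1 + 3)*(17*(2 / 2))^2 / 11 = 456974892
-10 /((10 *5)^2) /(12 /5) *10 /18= -1 /1080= -0.00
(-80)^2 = 6400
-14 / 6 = -7 / 3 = -2.33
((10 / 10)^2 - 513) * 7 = -3584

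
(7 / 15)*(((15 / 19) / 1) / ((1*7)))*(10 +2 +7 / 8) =103 / 152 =0.68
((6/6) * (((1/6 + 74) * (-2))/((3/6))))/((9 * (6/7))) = -3115/81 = -38.46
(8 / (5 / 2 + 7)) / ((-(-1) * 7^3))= 16 / 6517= 0.00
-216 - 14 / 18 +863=5816 / 9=646.22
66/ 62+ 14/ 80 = 1537/ 1240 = 1.24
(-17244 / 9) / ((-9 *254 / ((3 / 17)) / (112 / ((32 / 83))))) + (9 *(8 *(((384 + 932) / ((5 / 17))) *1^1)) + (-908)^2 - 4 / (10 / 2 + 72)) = 2859372240391 / 2493645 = 1146663.72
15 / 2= 7.50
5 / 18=0.28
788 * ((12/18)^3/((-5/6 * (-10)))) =6304/225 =28.02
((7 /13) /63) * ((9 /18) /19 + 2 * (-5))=-379 /4446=-0.09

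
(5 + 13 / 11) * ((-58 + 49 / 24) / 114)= -22831 / 7524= -3.03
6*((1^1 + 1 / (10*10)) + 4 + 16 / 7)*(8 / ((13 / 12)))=323.26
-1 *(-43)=43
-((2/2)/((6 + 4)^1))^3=-1/1000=-0.00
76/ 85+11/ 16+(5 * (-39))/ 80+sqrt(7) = 1.79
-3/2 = -1.50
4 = 4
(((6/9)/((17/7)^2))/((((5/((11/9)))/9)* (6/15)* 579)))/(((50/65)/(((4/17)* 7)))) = 98098/42669405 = 0.00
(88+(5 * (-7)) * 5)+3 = -84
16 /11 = 1.45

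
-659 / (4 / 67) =-44153 / 4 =-11038.25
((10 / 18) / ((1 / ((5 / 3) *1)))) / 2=25 / 54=0.46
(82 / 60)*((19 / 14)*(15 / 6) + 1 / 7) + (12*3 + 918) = 268473 / 280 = 958.83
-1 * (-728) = 728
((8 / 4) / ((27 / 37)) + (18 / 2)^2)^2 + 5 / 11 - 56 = 55787912 / 8019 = 6956.97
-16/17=-0.94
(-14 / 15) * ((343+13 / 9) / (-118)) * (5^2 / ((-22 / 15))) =-271250 / 5841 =-46.44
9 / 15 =3 / 5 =0.60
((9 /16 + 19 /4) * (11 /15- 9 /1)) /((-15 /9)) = 527 /20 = 26.35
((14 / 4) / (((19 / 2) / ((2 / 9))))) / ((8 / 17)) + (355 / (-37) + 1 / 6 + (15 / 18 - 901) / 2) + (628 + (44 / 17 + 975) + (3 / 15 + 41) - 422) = 411655694 / 537795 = 765.45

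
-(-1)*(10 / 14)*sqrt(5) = 5*sqrt(5) / 7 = 1.60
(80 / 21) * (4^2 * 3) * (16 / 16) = 1280 / 7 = 182.86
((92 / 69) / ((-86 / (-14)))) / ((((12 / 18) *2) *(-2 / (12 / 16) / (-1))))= 21 / 344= 0.06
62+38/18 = 577/9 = 64.11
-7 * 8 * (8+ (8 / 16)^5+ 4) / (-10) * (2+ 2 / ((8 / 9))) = 9163 / 32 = 286.34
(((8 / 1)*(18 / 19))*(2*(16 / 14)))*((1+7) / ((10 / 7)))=9216 / 95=97.01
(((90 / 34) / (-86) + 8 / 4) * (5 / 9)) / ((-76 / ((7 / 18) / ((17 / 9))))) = -100765 / 34000272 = -0.00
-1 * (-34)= 34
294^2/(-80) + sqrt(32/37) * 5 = -21609/20 + 20 * sqrt(74)/37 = -1075.80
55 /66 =5 /6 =0.83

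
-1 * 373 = -373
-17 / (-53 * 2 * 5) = 17 / 530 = 0.03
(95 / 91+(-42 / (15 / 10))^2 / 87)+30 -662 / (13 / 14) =-5327093 / 7917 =-672.87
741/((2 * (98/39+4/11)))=317889/2468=128.80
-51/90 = -17/30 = -0.57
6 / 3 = 2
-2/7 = -0.29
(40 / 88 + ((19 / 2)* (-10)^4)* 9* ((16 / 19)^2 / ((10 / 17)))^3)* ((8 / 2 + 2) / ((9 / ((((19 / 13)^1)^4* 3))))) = 81602222346910 / 5969249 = 13670433.64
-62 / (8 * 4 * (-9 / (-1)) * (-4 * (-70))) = -31 / 40320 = -0.00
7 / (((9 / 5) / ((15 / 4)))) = 175 / 12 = 14.58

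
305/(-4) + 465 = 1555/4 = 388.75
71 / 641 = 0.11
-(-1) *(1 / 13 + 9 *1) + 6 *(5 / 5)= 196 / 13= 15.08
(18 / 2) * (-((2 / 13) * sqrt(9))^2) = -324 / 169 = -1.92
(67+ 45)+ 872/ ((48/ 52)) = 3170/ 3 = 1056.67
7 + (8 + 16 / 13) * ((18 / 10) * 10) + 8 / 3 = 6857 / 39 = 175.82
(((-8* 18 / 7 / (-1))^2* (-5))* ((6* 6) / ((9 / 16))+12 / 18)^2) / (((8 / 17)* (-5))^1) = 184265856 / 49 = 3760527.67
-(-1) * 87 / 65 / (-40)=-0.03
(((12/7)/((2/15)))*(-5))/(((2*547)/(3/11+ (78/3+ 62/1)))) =-218475/42119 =-5.19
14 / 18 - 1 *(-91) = 826 / 9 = 91.78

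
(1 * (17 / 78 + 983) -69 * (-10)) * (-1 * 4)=-261022 / 39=-6692.87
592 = 592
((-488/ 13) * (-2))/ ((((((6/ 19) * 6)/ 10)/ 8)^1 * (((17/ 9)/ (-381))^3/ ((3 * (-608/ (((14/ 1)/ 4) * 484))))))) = 1515263627489909760/ 54097043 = 28010100801.44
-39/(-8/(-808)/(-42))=165438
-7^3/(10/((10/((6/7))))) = -2401/6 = -400.17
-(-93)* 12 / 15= 372 / 5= 74.40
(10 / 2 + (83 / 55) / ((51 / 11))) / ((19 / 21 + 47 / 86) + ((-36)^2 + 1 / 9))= 2452548 / 597566405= 0.00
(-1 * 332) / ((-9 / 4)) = 147.56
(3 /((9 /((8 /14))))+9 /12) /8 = 79 /672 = 0.12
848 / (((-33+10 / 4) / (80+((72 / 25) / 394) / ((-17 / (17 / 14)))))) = -4677537472 / 2102975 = -2224.25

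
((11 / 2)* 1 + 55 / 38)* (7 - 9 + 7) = 660 / 19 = 34.74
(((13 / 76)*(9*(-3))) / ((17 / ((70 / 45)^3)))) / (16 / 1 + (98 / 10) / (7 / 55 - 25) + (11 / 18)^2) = -214032 / 3344563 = -0.06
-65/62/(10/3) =-39/124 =-0.31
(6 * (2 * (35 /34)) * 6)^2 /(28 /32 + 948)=12700800 /2193799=5.79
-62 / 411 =-0.15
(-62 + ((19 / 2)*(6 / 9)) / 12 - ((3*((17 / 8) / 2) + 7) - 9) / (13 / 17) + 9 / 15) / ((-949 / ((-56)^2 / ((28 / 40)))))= 294.69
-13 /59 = -0.22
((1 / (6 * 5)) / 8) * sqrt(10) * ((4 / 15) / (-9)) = -sqrt(10) / 8100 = -0.00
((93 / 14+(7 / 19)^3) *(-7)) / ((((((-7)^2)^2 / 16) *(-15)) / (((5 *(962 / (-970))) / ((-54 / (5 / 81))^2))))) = -3091334090 / 22921525502558361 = -0.00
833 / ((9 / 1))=833 / 9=92.56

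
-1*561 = -561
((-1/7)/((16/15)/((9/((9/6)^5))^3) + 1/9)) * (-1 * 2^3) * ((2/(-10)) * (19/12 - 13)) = 1683456/485023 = 3.47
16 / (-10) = -8 / 5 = -1.60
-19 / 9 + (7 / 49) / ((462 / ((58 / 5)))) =-51118 / 24255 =-2.11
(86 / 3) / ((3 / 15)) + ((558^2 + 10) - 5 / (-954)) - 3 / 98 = 7281094039 / 23373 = 311517.31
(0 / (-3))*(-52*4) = 0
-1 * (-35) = 35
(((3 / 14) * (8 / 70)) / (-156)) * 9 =-9 / 6370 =-0.00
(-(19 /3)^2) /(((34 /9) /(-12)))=2166 /17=127.41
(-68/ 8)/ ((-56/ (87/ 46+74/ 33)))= 106675/ 170016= 0.63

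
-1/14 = -0.07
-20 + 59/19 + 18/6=-264/19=-13.89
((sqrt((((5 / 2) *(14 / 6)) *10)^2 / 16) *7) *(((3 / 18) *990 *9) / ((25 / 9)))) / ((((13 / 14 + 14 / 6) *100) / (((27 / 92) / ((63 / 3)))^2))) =1515591 / 46382720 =0.03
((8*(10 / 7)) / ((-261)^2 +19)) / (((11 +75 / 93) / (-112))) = -992 / 623481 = -0.00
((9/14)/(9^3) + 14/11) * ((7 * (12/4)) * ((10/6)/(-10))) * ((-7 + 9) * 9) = -15887/198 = -80.24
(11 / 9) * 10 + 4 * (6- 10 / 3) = 206 / 9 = 22.89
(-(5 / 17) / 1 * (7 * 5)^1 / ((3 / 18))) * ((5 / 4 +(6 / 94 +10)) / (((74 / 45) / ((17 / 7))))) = -7178625 / 6956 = -1032.00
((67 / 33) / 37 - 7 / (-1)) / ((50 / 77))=30149 / 2775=10.86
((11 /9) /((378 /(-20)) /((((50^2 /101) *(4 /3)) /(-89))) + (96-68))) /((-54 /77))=-0.02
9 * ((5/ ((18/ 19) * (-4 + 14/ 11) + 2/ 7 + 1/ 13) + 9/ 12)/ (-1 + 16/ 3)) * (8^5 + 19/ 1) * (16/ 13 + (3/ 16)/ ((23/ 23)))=-22080188919735/ 152300096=-144978.17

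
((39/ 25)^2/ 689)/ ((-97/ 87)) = -10179/ 3213125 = -0.00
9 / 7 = 1.29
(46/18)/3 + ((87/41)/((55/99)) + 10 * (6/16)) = 186449/22140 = 8.42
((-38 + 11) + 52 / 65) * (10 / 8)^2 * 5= -3275 / 16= -204.69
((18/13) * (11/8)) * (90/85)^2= 8019/3757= 2.13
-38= -38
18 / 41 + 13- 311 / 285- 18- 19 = -288061 / 11685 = -24.65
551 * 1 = 551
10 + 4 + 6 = 20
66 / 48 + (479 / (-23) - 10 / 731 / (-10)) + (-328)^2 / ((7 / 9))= 130215992569 / 941528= 138302.84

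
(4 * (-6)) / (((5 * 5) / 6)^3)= -5184 / 15625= -0.33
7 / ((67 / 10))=70 / 67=1.04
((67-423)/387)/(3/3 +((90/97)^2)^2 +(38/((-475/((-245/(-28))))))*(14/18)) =-315164240360/409987822403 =-0.77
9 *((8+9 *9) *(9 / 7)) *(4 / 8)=7209 / 14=514.93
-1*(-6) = 6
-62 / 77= -0.81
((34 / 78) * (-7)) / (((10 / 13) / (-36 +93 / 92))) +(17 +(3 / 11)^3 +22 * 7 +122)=528760597 / 1224520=431.81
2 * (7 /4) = 7 /2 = 3.50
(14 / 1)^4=38416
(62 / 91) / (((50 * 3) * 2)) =31 / 13650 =0.00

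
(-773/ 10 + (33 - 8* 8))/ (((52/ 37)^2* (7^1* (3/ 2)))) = -494209/ 94640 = -5.22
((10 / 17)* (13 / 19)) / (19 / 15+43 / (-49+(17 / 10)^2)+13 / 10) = 5994300 / 24337727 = 0.25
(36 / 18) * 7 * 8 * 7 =784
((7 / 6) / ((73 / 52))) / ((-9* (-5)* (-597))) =-182 / 5883435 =-0.00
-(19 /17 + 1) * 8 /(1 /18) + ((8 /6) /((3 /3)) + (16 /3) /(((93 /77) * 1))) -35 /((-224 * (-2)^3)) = -299.21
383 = 383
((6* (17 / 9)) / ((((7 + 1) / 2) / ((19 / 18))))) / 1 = 323 / 108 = 2.99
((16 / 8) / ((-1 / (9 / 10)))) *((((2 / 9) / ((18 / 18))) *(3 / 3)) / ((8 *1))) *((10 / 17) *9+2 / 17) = -23 / 85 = -0.27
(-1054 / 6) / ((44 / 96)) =-4216 / 11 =-383.27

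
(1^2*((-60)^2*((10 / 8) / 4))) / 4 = 281.25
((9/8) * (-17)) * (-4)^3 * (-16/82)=-9792/41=-238.83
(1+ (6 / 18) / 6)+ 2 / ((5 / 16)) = 671 / 90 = 7.46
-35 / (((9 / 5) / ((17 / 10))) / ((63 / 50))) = -833 / 20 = -41.65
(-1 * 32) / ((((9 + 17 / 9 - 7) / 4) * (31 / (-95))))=21888 / 217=100.87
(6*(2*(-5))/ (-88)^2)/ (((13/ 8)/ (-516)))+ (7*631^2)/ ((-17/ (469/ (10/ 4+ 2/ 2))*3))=-587476005944/ 80223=-7323037.11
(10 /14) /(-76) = -5 /532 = -0.01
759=759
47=47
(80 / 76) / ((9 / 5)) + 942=161182 / 171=942.58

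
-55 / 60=-11 / 12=-0.92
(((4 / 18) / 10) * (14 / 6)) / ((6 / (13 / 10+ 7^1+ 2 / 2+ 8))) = 0.15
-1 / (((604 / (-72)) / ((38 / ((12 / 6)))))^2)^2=-13680577296 / 519885601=-26.31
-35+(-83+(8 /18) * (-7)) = -1090 /9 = -121.11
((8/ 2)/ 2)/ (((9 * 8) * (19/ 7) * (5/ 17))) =119/ 3420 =0.03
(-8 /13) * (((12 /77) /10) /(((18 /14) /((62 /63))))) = -992 /135135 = -0.01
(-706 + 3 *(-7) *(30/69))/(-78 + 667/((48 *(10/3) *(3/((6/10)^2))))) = 65792000/7129977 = 9.23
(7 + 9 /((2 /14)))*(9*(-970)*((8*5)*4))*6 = -586656000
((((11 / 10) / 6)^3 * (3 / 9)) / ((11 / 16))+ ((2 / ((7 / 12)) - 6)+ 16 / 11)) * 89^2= -27515043043 / 3118500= -8823.17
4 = 4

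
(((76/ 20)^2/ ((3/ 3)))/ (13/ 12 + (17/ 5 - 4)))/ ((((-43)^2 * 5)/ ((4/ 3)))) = 5776/ 1340525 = 0.00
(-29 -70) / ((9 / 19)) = -209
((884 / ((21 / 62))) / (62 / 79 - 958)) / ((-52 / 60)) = 83266 / 26467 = 3.15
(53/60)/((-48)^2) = 53/138240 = 0.00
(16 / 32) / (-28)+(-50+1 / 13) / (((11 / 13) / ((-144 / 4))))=118943 / 56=2123.98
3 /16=0.19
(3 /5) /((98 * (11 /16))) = 24 /2695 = 0.01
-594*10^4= -5940000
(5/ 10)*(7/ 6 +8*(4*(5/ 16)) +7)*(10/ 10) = 109/ 12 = 9.08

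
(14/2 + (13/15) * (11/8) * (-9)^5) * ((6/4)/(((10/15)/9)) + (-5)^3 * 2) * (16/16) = 2586423491/160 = 16165146.82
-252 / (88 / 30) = -945 / 11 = -85.91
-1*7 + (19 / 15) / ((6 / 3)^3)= -821 / 120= -6.84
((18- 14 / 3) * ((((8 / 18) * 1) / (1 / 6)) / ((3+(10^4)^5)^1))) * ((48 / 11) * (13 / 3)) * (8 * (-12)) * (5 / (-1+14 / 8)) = -42598400 / 9900000000000000000297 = -0.00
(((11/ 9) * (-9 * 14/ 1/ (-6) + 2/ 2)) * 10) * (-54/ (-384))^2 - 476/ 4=-116411/ 1024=-113.68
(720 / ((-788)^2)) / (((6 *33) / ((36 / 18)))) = 5 / 426899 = 0.00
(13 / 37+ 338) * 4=50076 / 37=1353.41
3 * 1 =3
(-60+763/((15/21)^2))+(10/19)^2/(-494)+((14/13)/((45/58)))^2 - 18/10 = 3369828689788/2347321275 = 1435.61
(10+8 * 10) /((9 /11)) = 110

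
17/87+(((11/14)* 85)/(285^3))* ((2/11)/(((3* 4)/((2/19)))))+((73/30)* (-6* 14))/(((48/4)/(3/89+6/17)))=-517977118913158/81053989778475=-6.39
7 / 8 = 0.88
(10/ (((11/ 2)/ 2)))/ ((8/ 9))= 45/ 11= 4.09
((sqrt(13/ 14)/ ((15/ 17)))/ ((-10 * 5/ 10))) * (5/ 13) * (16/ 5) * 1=-136 * sqrt(182)/ 6825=-0.27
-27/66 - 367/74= -2185/407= -5.37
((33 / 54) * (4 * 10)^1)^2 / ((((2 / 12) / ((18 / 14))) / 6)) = 193600 / 7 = 27657.14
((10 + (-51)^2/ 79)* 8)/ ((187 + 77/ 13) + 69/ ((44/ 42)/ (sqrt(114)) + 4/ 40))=202984581800* sqrt(114)/ 6933218947087 + 352399325668/ 1094718781119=0.63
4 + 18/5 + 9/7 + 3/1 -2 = 346/35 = 9.89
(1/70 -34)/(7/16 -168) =19032/93835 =0.20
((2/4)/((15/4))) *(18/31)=12/155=0.08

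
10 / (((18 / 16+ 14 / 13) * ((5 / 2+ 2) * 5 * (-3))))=-416 / 6183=-0.07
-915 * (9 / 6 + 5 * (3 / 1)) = -30195 / 2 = -15097.50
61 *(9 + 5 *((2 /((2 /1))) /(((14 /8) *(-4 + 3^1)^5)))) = 2623 /7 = 374.71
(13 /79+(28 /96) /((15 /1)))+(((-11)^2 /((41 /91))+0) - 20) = 290046593 /1166040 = 248.74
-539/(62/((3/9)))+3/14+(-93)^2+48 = 5660000/651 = 8694.32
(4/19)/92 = 1/437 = 0.00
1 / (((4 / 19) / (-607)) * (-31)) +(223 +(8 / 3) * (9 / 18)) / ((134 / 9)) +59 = 1388061 / 8308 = 167.08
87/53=1.64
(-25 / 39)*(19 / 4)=-475 / 156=-3.04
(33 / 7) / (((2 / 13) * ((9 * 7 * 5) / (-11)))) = -1573 / 1470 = -1.07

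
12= 12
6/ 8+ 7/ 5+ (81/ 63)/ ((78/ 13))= 331/ 140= 2.36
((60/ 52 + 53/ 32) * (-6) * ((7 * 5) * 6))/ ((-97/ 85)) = 31299975/ 10088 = 3102.69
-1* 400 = -400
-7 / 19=-0.37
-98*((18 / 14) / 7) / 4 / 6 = -3 / 4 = -0.75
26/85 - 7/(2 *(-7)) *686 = 29181/85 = 343.31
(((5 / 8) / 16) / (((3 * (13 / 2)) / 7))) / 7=5 / 2496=0.00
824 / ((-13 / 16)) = -13184 / 13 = -1014.15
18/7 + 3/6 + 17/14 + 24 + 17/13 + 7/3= 8716/273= 31.93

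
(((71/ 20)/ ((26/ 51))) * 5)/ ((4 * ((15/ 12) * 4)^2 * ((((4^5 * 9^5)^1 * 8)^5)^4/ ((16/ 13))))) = 1207/ 1386070341530272434263466296498348605041647960160120945172793773412493408598337401791097030480368456810248642974042399187378194843417042597780246937556674846759212601890465382400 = 0.00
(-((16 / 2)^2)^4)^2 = 281474976710656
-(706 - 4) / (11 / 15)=-10530 / 11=-957.27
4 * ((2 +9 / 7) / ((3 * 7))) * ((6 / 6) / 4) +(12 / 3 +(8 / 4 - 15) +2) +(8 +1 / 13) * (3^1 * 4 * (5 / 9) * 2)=100.85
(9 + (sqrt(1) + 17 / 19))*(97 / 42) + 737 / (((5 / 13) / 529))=1348214299 / 1330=1013694.96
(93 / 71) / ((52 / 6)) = 279 / 1846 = 0.15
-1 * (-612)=612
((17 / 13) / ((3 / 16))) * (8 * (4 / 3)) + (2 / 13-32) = 42.55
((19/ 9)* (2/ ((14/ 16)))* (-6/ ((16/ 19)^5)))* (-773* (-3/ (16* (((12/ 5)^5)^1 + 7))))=-113645206290625/ 993499021312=-114.39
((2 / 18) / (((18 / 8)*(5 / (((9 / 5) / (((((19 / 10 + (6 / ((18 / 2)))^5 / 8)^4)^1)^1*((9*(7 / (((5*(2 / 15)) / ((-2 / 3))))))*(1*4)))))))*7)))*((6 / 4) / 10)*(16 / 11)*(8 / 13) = -330598817280 / 3295771312864437407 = -0.00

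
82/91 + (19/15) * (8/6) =10606/4095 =2.59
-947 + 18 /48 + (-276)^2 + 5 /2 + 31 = 602103 /8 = 75262.88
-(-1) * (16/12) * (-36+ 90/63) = -968/21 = -46.10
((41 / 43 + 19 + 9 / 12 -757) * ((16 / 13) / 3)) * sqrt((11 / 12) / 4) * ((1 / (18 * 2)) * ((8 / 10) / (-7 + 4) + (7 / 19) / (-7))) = 886501 * sqrt(33) / 3970620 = 1.28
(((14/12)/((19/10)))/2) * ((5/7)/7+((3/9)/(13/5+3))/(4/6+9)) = 1025/30856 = 0.03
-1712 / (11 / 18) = -30816 / 11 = -2801.45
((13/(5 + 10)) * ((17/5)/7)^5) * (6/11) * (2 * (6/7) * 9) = 3986958456/20220921875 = 0.20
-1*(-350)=350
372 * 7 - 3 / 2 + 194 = 5593 / 2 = 2796.50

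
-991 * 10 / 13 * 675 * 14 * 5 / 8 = -117061875 / 26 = -4502379.81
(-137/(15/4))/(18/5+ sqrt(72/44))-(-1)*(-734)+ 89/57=-2445703/3287+ 1370*sqrt(22)/1557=-739.93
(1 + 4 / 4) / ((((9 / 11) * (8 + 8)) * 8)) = 11 / 576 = 0.02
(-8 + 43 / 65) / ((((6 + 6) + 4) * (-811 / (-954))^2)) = -108531333 / 171007460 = -0.63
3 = 3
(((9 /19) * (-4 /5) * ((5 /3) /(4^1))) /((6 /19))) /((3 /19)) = -19 /6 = -3.17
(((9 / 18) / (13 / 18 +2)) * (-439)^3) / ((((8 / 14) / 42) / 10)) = -11421610065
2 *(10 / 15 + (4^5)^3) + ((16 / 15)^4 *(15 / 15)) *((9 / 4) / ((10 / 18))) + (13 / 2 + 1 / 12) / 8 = 214748365539913 / 100000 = 2147483655.40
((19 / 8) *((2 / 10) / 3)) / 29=19 / 3480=0.01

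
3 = 3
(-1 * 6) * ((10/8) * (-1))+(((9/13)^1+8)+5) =551/26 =21.19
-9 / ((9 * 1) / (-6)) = 6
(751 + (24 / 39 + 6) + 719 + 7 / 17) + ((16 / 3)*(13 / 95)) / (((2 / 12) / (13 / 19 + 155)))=861140203 / 398905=2158.76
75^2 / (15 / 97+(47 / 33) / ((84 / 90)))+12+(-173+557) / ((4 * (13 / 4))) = 221179590 / 65273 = 3388.53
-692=-692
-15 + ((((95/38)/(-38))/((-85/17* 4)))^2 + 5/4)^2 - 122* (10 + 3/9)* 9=-97017741371775/8540717056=-11359.44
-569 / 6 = -94.83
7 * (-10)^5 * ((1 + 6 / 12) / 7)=-150000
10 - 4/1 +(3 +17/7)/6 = 145/21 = 6.90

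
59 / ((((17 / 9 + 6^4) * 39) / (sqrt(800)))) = 3540 * sqrt(2) / 151853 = 0.03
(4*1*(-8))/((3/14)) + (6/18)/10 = -1493/10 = -149.30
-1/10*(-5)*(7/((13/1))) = 7/26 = 0.27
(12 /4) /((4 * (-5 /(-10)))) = 3 /2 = 1.50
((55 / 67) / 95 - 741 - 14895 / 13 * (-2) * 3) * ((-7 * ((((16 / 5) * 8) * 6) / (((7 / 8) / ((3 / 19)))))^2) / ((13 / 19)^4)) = -655220432084926464 / 4353410425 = -150507388.03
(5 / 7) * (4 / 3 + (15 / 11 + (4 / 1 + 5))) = 1930 / 231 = 8.35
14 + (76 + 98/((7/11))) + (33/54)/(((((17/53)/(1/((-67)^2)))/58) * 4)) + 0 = 670350299/2747268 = 244.01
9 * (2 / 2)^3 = 9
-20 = -20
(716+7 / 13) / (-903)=-3105 / 3913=-0.79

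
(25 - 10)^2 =225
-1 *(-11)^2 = -121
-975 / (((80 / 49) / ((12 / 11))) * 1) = -28665 / 44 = -651.48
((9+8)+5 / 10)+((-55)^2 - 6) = 6073 / 2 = 3036.50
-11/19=-0.58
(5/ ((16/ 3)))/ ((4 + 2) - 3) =5/ 16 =0.31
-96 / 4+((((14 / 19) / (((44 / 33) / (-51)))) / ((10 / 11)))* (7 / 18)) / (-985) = -17957237 / 748600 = -23.99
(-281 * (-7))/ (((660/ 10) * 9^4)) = 1967/ 433026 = 0.00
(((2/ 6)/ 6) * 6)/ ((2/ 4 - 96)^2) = 4/ 109443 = 0.00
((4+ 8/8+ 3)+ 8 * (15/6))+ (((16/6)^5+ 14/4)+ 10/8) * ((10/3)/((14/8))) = 1499774/5103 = 293.90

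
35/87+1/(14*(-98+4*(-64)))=57791/143724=0.40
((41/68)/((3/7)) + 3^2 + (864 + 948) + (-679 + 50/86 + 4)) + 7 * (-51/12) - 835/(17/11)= 2534863/4386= 577.94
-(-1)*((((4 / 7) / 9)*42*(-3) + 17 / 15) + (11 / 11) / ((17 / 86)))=-461 / 255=-1.81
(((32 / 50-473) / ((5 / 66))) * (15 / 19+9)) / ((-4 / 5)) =36241821 / 475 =76298.57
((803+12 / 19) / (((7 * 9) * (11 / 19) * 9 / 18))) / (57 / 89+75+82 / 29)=39409289 / 70175259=0.56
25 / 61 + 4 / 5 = 369 / 305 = 1.21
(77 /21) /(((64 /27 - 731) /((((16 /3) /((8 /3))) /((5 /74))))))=-14652 /98365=-0.15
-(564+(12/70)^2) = -564.03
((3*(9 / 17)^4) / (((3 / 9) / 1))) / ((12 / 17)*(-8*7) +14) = -59049 / 2132242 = -0.03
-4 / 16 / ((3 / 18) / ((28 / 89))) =-42 / 89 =-0.47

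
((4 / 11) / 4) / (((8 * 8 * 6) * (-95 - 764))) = -1 / 3628416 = -0.00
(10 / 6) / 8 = 5 / 24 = 0.21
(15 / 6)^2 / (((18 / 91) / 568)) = 161525 / 9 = 17947.22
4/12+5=16/3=5.33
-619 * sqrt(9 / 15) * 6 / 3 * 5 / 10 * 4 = -2476 * sqrt(15) / 5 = -1917.90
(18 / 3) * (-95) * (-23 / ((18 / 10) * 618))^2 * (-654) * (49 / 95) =70634725 / 859329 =82.20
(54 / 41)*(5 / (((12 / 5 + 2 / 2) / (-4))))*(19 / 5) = -20520 / 697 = -29.44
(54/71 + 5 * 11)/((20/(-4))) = -3959/355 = -11.15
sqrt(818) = 28.60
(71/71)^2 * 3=3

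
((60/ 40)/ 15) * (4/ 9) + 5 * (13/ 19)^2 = 38747/ 16245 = 2.39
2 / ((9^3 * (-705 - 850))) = -2 / 1133595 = -0.00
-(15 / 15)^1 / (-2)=1 / 2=0.50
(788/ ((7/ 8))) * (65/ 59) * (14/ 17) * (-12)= -9804.83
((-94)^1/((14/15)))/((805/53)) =-7473/1127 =-6.63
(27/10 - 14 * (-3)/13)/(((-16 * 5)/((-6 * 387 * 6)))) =2685393/2600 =1032.84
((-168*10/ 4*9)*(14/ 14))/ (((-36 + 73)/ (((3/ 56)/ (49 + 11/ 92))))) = -18630/ 167203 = -0.11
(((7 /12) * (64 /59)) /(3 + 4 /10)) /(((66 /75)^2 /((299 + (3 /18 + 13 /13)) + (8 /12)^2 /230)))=72.14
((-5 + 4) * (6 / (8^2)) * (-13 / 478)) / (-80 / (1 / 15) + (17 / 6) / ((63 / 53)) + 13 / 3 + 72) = -7371 / 3241566560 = -0.00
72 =72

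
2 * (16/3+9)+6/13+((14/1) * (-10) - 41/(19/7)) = -93349/741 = -125.98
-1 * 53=-53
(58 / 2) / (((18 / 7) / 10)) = 1015 / 9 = 112.78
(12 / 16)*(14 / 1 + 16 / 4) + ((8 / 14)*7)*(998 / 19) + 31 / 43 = 366549 / 1634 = 224.33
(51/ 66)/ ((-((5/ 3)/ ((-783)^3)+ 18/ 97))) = -2374800854589/ 570297829486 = -4.16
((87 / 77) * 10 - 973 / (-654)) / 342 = 643901 / 17222436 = 0.04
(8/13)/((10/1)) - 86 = -85.94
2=2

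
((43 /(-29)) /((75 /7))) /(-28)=43 /8700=0.00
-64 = -64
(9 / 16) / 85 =9 / 1360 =0.01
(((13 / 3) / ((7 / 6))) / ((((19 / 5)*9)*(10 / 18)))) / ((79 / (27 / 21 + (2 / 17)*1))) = 4342 / 1250333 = 0.00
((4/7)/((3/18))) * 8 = 192/7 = 27.43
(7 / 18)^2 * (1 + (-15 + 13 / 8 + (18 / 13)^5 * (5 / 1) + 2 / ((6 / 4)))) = 6289420235 / 2887174368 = 2.18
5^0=1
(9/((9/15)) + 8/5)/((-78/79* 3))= -6557/1170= -5.60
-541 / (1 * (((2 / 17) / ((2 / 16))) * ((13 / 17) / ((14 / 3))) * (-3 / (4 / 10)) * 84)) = 156349 / 28080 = 5.57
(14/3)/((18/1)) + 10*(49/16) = 6671/216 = 30.88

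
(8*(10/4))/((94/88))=880/47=18.72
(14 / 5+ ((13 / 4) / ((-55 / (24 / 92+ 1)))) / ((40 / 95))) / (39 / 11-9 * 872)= -106181 / 317543520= -0.00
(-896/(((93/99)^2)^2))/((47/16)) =-17001363456/43405487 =-391.69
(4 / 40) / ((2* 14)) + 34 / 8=1191 / 280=4.25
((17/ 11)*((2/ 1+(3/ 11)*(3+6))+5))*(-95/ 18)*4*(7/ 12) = -587860/ 3267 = -179.94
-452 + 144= -308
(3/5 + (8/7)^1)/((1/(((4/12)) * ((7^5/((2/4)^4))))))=2343376/15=156225.07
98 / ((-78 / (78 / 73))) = -98 / 73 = -1.34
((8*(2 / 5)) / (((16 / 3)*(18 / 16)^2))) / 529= 64 / 71415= 0.00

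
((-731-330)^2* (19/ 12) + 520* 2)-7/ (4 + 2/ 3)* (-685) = 1784459.08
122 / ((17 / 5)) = 610 / 17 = 35.88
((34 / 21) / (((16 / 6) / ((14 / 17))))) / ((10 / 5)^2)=1 / 8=0.12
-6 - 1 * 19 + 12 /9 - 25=-146 /3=-48.67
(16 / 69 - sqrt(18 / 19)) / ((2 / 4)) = 32 / 69 - 6*sqrt(38) / 19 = -1.48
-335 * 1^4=-335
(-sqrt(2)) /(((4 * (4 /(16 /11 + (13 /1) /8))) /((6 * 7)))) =-11.43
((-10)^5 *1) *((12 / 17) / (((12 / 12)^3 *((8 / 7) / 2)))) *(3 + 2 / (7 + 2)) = -20300000 / 51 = -398039.22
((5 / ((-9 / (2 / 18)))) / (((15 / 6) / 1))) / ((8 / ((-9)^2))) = -1 / 4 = -0.25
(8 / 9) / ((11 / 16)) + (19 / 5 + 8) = 6481 / 495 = 13.09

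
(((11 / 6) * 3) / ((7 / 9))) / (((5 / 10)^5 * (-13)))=-1584 / 91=-17.41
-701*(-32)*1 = 22432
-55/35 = -11/7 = -1.57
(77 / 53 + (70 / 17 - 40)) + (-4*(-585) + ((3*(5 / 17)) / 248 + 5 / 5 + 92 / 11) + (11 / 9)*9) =5716987329 / 2457928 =2325.94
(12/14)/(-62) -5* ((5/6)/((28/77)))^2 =-3283853/124992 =-26.27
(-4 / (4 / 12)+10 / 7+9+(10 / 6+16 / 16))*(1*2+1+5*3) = 138 / 7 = 19.71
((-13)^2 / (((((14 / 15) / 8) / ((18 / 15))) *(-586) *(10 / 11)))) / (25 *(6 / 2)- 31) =-1521 / 20510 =-0.07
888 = 888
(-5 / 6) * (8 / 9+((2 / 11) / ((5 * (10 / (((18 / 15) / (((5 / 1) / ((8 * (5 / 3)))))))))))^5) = -19659545903156092 / 26540386962890625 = -0.74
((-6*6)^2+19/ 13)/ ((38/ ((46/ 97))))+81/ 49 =17.84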